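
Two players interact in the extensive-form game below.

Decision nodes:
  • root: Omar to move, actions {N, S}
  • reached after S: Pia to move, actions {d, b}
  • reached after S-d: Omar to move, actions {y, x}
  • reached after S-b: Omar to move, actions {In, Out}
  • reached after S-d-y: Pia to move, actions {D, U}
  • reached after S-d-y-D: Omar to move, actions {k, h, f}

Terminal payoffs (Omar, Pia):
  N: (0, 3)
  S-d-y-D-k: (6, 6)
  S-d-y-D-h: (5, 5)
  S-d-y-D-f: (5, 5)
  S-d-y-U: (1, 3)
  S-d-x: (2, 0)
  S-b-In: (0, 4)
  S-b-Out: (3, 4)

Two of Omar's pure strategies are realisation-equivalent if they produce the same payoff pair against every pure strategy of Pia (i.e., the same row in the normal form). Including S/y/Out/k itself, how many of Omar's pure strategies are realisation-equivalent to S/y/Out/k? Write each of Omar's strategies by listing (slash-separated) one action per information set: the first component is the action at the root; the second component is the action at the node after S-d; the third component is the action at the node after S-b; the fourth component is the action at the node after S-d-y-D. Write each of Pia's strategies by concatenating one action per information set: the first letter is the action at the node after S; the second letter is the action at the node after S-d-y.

Row for S/y/Out/k (columns dD, dU, bD, bU): (6,6) (1,3) (3,4) (3,4).
Every one of Omar's information sets is on the play path for some reply by Pia when Omar follows S/y/Out/k.
Changing the action at any of them therefore changes at least one column, so only S/y/Out/k itself gives this row.

1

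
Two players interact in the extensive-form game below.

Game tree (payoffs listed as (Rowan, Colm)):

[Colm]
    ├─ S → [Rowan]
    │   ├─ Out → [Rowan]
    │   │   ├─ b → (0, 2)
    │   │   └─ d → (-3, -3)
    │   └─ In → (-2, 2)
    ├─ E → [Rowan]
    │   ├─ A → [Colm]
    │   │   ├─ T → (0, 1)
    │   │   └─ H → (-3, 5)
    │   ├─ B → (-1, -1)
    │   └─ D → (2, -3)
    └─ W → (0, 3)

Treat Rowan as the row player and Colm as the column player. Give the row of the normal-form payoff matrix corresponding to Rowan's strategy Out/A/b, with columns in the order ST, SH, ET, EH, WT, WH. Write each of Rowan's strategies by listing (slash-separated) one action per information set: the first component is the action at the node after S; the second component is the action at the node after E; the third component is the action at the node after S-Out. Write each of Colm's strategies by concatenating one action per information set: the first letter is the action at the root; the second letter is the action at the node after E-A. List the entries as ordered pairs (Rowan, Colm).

(0,2) (0,2) (0,1) (-3,5) (0,3) (0,3)

vs ST: Colm plays S → Rowan plays Out at [S] → Rowan plays b at [S-Out] → (0, 2)
vs SH: Colm plays S → Rowan plays Out at [S] → Rowan plays b at [S-Out] → (0, 2)
vs ET: Colm plays E → Rowan plays A at [E] → Colm plays T at [E-A] → (0, 1)
vs EH: Colm plays E → Rowan plays A at [E] → Colm plays H at [E-A] → (-3, 5)
vs WT: Colm plays W → (0, 3)
vs WH: Colm plays W → (0, 3)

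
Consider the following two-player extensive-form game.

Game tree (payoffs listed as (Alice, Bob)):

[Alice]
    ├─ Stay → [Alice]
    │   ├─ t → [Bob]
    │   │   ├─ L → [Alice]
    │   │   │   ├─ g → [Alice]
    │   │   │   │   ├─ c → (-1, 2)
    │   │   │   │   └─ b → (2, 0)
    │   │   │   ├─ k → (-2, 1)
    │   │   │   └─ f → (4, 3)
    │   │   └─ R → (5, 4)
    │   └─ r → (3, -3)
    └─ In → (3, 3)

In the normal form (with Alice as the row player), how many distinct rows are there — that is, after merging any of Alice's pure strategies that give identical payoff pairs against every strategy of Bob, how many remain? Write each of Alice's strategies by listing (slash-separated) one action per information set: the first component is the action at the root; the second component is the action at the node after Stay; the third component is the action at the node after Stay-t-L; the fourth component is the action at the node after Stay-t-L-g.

6

Alice has 24 pure strategies: Stay/t/g/c, Stay/t/g/b, Stay/t/k/c, Stay/t/k/b, Stay/t/f/c, Stay/t/f/b, Stay/r/g/c, Stay/r/g/b, Stay/r/k/c, Stay/r/k/b, Stay/r/f/c, Stay/r/f/b, In/t/g/c, In/t/g/b, In/t/k/c, In/t/k/b, In/t/f/c, In/t/f/b, In/r/g/c, In/r/g/b, In/r/k/c, In/r/k/b, In/r/f/c, In/r/f/b. Columns: L, R.
{Stay/t/g/c} → row (-1,2) (5,4)
{Stay/t/g/b} → row (2,0) (5,4)
{Stay/t/k/c, Stay/t/k/b} → row (-2,1) (5,4)
{Stay/t/f/c, Stay/t/f/b} → row (4,3) (5,4)
{Stay/r/g/c, Stay/r/g/b, Stay/r/k/c, Stay/r/k/b, Stay/r/f/c, Stay/r/f/b} → row (3,-3) (3,-3)
{In/t/g/c, In/t/g/b, In/t/k/c, In/t/k/b, In/t/f/c, In/t/f/b, In/r/g/c, In/r/g/b, In/r/k/c, In/r/k/b, In/r/f/c, In/r/f/b} → row (3,3) (3,3)
That's 6 distinct rows out of 24 strategies.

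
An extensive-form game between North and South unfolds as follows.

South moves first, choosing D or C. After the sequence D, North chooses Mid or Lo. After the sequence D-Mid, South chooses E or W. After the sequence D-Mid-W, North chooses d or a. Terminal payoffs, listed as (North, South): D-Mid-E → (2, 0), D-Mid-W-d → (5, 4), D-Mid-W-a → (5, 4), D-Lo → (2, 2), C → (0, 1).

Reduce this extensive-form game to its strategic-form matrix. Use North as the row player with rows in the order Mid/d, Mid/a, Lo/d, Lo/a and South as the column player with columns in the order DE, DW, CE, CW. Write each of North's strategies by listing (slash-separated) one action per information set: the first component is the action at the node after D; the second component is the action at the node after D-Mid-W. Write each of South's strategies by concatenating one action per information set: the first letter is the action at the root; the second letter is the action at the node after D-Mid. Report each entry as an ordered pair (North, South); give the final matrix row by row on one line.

Mid/d: (2,0) (5,4) (0,1) (0,1) | Mid/a: (2,0) (5,4) (0,1) (0,1) | Lo/d: (2,2) (2,2) (0,1) (0,1) | Lo/a: (2,2) (2,2) (0,1) (0,1)

Row Mid/d: DE→(2,0), DW→(5,4), CE→(0,1), CW→(0,1)
Row Mid/a: DE→(2,0), DW→(5,4), CE→(0,1), CW→(0,1)
Row Lo/d: DE→(2,2), DW→(2,2), CE→(0,1), CW→(0,1)
Row Lo/a: DE→(2,2), DW→(2,2), CE→(0,1), CW→(0,1)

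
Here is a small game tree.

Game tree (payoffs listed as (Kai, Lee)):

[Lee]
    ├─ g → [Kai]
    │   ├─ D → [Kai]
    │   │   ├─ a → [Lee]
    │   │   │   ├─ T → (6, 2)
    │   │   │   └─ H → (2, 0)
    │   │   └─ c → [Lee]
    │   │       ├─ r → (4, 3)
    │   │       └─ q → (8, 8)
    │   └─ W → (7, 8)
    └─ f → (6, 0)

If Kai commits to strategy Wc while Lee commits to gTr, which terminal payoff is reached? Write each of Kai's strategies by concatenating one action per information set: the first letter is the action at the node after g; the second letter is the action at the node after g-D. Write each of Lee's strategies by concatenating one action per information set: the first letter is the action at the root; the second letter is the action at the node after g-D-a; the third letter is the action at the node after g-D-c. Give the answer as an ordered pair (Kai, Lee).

(7, 8)

Trace the play path from the root:
  Lee plays g
  Kai plays W at [g]
→ terminal payoff (7, 8).
(Kai's choice at the node after g-D is never reached on this path, so it doesn't affect the outcome.)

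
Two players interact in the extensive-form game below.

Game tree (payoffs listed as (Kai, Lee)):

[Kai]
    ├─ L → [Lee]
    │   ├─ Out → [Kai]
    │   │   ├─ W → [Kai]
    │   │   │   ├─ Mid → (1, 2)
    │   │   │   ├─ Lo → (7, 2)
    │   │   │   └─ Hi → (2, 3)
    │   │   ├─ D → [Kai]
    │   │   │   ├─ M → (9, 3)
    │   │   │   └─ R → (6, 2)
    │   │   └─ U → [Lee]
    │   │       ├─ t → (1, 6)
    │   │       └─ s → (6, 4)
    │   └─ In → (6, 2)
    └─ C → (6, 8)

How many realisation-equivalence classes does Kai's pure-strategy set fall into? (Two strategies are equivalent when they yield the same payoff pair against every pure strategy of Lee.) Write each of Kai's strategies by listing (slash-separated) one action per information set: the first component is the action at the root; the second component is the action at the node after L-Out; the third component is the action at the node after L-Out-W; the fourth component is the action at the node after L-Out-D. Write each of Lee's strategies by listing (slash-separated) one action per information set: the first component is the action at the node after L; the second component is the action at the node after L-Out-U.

Kai has 36 pure strategies: L/W/Mid/M, L/W/Mid/R, L/W/Lo/M, L/W/Lo/R, L/W/Hi/M, L/W/Hi/R, L/D/Mid/M, L/D/Mid/R, L/D/Lo/M, L/D/Lo/R, L/D/Hi/M, L/D/Hi/R, L/U/Mid/M, L/U/Mid/R, L/U/Lo/M, L/U/Lo/R, L/U/Hi/M, L/U/Hi/R, C/W/Mid/M, C/W/Mid/R, C/W/Lo/M, C/W/Lo/R, C/W/Hi/M, C/W/Hi/R, C/D/Mid/M, C/D/Mid/R, C/D/Lo/M, C/D/Lo/R, C/D/Hi/M, C/D/Hi/R, C/U/Mid/M, C/U/Mid/R, C/U/Lo/M, C/U/Lo/R, C/U/Hi/M, C/U/Hi/R. Columns: Out/t, Out/s, In/t, In/s.
{L/W/Mid/M, L/W/Mid/R} → row (1,2) (1,2) (6,2) (6,2)
{L/W/Lo/M, L/W/Lo/R} → row (7,2) (7,2) (6,2) (6,2)
{L/W/Hi/M, L/W/Hi/R} → row (2,3) (2,3) (6,2) (6,2)
{L/D/Mid/M, L/D/Lo/M, L/D/Hi/M} → row (9,3) (9,3) (6,2) (6,2)
{L/D/Mid/R, L/D/Lo/R, L/D/Hi/R} → row (6,2) (6,2) (6,2) (6,2)
{L/U/Mid/M, L/U/Mid/R, L/U/Lo/M, L/U/Lo/R, L/U/Hi/M, L/U/Hi/R} → row (1,6) (6,4) (6,2) (6,2)
{C/W/Mid/M, C/W/Mid/R, C/W/Lo/M, C/W/Lo/R, C/W/Hi/M, C/W/Hi/R, C/D/Mid/M, C/D/Mid/R, C/D/Lo/M, C/D/Lo/R, C/D/Hi/M, C/D/Hi/R, C/U/Mid/M, C/U/Mid/R, C/U/Lo/M, C/U/Lo/R, C/U/Hi/M, C/U/Hi/R} → row (6,8) (6,8) (6,8) (6,8)
That's 7 distinct rows out of 36 strategies.

7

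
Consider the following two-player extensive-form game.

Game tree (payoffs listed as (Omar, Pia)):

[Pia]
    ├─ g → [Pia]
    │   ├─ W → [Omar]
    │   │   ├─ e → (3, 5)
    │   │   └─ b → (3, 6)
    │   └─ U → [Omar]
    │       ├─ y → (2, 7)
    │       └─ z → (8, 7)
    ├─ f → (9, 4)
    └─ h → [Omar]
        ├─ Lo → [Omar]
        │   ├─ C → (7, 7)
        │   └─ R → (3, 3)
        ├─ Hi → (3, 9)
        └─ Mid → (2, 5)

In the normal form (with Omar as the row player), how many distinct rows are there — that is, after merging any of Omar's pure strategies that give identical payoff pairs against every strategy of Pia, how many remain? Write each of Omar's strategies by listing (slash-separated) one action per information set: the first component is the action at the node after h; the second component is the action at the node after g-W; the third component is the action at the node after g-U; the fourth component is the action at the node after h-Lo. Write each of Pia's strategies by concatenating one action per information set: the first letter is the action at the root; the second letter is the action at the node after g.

16

Omar has 24 pure strategies: Lo/e/y/C, Lo/e/y/R, Lo/e/z/C, Lo/e/z/R, Lo/b/y/C, Lo/b/y/R, Lo/b/z/C, Lo/b/z/R, Hi/e/y/C, Hi/e/y/R, Hi/e/z/C, Hi/e/z/R, Hi/b/y/C, Hi/b/y/R, Hi/b/z/C, Hi/b/z/R, Mid/e/y/C, Mid/e/y/R, Mid/e/z/C, Mid/e/z/R, Mid/b/y/C, Mid/b/y/R, Mid/b/z/C, Mid/b/z/R. Columns: gW, gU, fW, fU, hW, hU.
{Lo/e/y/C} → row (3,5) (2,7) (9,4) (9,4) (7,7) (7,7)
{Lo/e/y/R} → row (3,5) (2,7) (9,4) (9,4) (3,3) (3,3)
{Lo/e/z/C} → row (3,5) (8,7) (9,4) (9,4) (7,7) (7,7)
{Lo/e/z/R} → row (3,5) (8,7) (9,4) (9,4) (3,3) (3,3)
{Lo/b/y/C} → row (3,6) (2,7) (9,4) (9,4) (7,7) (7,7)
{Lo/b/y/R} → row (3,6) (2,7) (9,4) (9,4) (3,3) (3,3)
{Lo/b/z/C} → row (3,6) (8,7) (9,4) (9,4) (7,7) (7,7)
{Lo/b/z/R} → row (3,6) (8,7) (9,4) (9,4) (3,3) (3,3)
{Hi/e/y/C, Hi/e/y/R} → row (3,5) (2,7) (9,4) (9,4) (3,9) (3,9)
{Hi/e/z/C, Hi/e/z/R} → row (3,5) (8,7) (9,4) (9,4) (3,9) (3,9)
{Hi/b/y/C, Hi/b/y/R} → row (3,6) (2,7) (9,4) (9,4) (3,9) (3,9)
{Hi/b/z/C, Hi/b/z/R} → row (3,6) (8,7) (9,4) (9,4) (3,9) (3,9)
{Mid/e/y/C, Mid/e/y/R} → row (3,5) (2,7) (9,4) (9,4) (2,5) (2,5)
{Mid/e/z/C, Mid/e/z/R} → row (3,5) (8,7) (9,4) (9,4) (2,5) (2,5)
{Mid/b/y/C, Mid/b/y/R} → row (3,6) (2,7) (9,4) (9,4) (2,5) (2,5)
{Mid/b/z/C, Mid/b/z/R} → row (3,6) (8,7) (9,4) (9,4) (2,5) (2,5)
That's 16 distinct rows out of 24 strategies.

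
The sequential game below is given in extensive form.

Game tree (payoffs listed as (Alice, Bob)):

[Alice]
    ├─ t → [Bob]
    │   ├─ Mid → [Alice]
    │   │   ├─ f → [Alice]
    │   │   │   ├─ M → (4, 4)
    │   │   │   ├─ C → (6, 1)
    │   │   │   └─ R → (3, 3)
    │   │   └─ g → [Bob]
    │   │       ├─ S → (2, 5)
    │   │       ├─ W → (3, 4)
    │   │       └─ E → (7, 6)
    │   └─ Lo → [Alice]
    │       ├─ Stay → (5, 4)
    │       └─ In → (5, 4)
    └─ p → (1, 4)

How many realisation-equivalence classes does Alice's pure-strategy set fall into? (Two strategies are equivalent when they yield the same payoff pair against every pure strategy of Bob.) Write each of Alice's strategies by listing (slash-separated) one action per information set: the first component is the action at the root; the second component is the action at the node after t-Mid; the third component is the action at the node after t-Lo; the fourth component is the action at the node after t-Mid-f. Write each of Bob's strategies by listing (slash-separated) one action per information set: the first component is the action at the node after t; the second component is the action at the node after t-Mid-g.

Alice has 24 pure strategies: t/f/Stay/M, t/f/Stay/C, t/f/Stay/R, t/f/In/M, t/f/In/C, t/f/In/R, t/g/Stay/M, t/g/Stay/C, t/g/Stay/R, t/g/In/M, t/g/In/C, t/g/In/R, p/f/Stay/M, p/f/Stay/C, p/f/Stay/R, p/f/In/M, p/f/In/C, p/f/In/R, p/g/Stay/M, p/g/Stay/C, p/g/Stay/R, p/g/In/M, p/g/In/C, p/g/In/R. Columns: Mid/S, Mid/W, Mid/E, Lo/S, Lo/W, Lo/E.
{t/f/Stay/M, t/f/In/M} → row (4,4) (4,4) (4,4) (5,4) (5,4) (5,4)
{t/f/Stay/C, t/f/In/C} → row (6,1) (6,1) (6,1) (5,4) (5,4) (5,4)
{t/f/Stay/R, t/f/In/R} → row (3,3) (3,3) (3,3) (5,4) (5,4) (5,4)
{t/g/Stay/M, t/g/Stay/C, t/g/Stay/R, t/g/In/M, t/g/In/C, t/g/In/R} → row (2,5) (3,4) (7,6) (5,4) (5,4) (5,4)
{p/f/Stay/M, p/f/Stay/C, p/f/Stay/R, p/f/In/M, p/f/In/C, p/f/In/R, p/g/Stay/M, p/g/Stay/C, p/g/Stay/R, p/g/In/M, p/g/In/C, p/g/In/R} → row (1,4) (1,4) (1,4) (1,4) (1,4) (1,4)
That's 5 distinct rows out of 24 strategies.

5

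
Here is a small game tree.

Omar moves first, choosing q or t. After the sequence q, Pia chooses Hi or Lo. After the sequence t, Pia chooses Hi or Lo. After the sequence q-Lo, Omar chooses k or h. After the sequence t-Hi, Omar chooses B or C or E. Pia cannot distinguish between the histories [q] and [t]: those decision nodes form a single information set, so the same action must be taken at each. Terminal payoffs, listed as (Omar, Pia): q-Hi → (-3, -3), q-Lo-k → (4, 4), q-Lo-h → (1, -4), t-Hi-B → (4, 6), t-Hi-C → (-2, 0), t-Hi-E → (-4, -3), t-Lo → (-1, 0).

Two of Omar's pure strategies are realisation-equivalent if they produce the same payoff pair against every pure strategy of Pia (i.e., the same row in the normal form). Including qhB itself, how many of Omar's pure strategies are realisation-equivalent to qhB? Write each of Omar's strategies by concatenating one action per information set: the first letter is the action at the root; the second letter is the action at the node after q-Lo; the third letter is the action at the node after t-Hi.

3

Row for qhB (columns Hi, Lo): (-3,-3) (1,-4).
Under qhB, Omar's choice at the node after t-Hi can never be reached regardless of what Pia does, so varying those choices leaves every outcome unchanged.
Holding the reachable choices fixed and varying the unreachable one freely already gives 3 equivalent strategies.
No other strategy reproduces this row, so those 3 are the full class: qhB, qhC, qhE.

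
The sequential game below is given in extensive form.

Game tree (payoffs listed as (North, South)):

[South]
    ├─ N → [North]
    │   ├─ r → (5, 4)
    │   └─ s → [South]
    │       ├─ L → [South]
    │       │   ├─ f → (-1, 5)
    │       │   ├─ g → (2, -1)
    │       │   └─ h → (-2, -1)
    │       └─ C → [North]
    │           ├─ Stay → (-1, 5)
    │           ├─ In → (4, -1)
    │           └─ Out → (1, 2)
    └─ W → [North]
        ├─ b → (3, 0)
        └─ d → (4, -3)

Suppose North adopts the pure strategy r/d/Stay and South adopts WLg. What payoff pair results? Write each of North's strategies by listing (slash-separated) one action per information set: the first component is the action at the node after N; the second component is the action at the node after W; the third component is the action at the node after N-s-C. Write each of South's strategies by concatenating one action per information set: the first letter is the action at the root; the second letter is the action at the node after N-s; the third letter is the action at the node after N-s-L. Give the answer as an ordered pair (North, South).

Trace the play path from the root:
  South plays W
  North plays d at [W]
→ terminal payoff (4, -3).
(North's choice at the node after N is never reached on this path, so it doesn't affect the outcome.)

(4, -3)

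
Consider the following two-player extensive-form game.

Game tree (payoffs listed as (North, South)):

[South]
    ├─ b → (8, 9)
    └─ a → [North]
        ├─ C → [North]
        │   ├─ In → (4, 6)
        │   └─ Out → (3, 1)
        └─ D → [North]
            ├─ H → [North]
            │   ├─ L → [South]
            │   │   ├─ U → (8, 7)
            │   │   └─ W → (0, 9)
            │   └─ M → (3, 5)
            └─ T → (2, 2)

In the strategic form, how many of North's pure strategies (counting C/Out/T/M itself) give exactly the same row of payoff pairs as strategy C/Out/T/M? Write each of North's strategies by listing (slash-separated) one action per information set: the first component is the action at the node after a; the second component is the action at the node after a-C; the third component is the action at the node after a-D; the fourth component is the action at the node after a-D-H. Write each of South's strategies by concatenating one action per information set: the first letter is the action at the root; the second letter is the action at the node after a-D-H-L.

Row for C/Out/T/M (columns bU, bW, aU, aW): (8,9) (8,9) (3,1) (3,1).
Under C/Out/T/M, North's choice at the node after a-D and at the node after a-D-H can never be reached regardless of what South does, so varying those choices leaves every outcome unchanged.
Holding the reachable choices fixed and varying the unreachable ones freely already gives 2 × 2 = 4 equivalent strategies.
No other strategy reproduces this row, so those 4 are the full class: C/Out/H/L, C/Out/H/M, C/Out/T/L, C/Out/T/M.

4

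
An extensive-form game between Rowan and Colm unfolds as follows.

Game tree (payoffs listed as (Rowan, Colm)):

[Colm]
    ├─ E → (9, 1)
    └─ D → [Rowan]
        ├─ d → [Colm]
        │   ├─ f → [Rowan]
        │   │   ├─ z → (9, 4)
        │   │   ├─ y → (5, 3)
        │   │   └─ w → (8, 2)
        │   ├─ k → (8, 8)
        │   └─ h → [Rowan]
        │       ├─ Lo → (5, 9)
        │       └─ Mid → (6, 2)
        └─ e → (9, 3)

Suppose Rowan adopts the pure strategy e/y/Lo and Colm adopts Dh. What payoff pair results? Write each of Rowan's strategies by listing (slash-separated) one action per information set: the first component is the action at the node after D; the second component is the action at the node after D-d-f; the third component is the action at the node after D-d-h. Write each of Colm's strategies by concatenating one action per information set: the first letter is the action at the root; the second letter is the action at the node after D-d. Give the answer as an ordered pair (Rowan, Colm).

(9, 3)

Trace the play path from the root:
  Colm plays D
  Rowan plays e at [D]
→ terminal payoff (9, 3).
(Rowan's choice at the node after D-d-f is never reached on this path, so it doesn't affect the outcome.)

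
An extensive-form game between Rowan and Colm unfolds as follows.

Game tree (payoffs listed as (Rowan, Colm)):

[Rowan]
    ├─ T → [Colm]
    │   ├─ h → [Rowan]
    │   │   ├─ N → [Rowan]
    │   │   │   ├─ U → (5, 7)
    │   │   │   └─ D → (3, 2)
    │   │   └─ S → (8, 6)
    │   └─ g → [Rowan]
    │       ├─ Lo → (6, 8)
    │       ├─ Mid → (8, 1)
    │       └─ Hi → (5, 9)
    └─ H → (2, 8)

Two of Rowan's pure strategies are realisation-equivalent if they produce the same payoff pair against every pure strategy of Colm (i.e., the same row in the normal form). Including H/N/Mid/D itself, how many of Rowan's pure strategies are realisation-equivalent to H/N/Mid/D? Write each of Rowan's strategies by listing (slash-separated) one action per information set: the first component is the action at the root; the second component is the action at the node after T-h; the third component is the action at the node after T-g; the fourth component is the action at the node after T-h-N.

Row for H/N/Mid/D (columns h, g): (2,8) (2,8).
Under H/N/Mid/D, Rowan's choice at the node after T-h and at the node after T-g and at the node after T-h-N can never be reached regardless of what Colm does, so varying those choices leaves every outcome unchanged.
Holding the reachable choices fixed and varying the unreachable ones freely already gives 2 × 3 × 2 = 12 equivalent strategies.
No other strategy reproduces this row, so those 12 are the full class: H/N/Lo/U, H/N/Lo/D, H/N/Mid/U, H/N/Mid/D, H/N/Hi/U, H/N/Hi/D, H/S/Lo/U, H/S/Lo/D, H/S/Mid/U, H/S/Mid/D, H/S/Hi/U, H/S/Hi/D.

12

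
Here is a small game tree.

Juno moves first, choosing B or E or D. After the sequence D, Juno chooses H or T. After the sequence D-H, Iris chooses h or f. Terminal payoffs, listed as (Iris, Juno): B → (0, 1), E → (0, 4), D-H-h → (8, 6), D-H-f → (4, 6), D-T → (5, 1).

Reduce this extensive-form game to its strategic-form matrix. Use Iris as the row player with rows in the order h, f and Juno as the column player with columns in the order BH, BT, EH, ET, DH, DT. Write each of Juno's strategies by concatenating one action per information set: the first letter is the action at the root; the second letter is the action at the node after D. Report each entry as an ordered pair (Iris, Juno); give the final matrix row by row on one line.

Row h: BH→(0,1), BT→(0,1), EH→(0,4), ET→(0,4), DH→(8,6), DT→(5,1)
Row f: BH→(0,1), BT→(0,1), EH→(0,4), ET→(0,4), DH→(4,6), DT→(5,1)

h: (0,1) (0,1) (0,4) (0,4) (8,6) (5,1) | f: (0,1) (0,1) (0,4) (0,4) (4,6) (5,1)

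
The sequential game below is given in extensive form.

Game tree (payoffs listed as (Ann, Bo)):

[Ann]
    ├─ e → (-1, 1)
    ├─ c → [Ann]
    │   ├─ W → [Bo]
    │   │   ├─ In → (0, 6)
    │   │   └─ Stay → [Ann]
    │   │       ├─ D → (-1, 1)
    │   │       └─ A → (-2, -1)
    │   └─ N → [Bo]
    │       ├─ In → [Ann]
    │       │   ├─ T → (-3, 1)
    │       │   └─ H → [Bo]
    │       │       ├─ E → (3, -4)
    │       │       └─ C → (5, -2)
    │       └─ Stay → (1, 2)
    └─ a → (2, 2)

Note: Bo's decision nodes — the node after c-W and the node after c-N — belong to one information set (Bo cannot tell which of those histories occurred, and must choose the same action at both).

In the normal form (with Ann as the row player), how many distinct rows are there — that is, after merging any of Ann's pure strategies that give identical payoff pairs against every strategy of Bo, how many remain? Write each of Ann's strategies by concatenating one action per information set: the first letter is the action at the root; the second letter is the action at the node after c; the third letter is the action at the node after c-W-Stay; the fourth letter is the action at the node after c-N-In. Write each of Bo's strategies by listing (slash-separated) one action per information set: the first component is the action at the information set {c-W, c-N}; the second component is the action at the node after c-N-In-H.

Ann has 24 pure strategies: eWDT, eWDH, eWAT, eWAH, eNDT, eNDH, eNAT, eNAH, cWDT, cWDH, cWAT, cWAH, cNDT, cNDH, cNAT, cNAH, aWDT, aWDH, aWAT, aWAH, aNDT, aNDH, aNAT, aNAH. Columns: In/E, In/C, Stay/E, Stay/C.
{eWDT, eWDH, eWAT, eWAH, eNDT, eNDH, eNAT, eNAH} → row (-1,1) (-1,1) (-1,1) (-1,1)
{cWDT, cWDH} → row (0,6) (0,6) (-1,1) (-1,1)
{cWAT, cWAH} → row (0,6) (0,6) (-2,-1) (-2,-1)
{cNDT, cNAT} → row (-3,1) (-3,1) (1,2) (1,2)
{cNDH, cNAH} → row (3,-4) (5,-2) (1,2) (1,2)
{aWDT, aWDH, aWAT, aWAH, aNDT, aNDH, aNAT, aNAH} → row (2,2) (2,2) (2,2) (2,2)
That's 6 distinct rows out of 24 strategies.

6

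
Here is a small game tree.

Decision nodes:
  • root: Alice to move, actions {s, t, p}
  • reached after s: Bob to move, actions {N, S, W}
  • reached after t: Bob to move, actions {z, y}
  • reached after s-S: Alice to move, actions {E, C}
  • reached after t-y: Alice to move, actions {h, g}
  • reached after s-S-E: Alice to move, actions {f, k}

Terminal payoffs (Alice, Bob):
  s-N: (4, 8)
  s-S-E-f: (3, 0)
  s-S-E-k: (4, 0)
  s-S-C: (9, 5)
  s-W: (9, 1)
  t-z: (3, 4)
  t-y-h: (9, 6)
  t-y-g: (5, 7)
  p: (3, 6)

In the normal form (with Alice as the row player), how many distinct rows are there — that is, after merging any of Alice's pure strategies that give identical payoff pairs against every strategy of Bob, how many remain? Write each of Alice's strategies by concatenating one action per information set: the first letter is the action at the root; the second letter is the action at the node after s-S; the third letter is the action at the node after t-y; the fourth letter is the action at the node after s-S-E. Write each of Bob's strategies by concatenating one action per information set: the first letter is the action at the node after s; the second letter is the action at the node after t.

Alice has 24 pure strategies: sEhf, sEhk, sEgf, sEgk, sChf, sChk, sCgf, sCgk, tEhf, tEhk, tEgf, tEgk, tChf, tChk, tCgf, tCgk, pEhf, pEhk, pEgf, pEgk, pChf, pChk, pCgf, pCgk. Columns: Nz, Ny, Sz, Sy, Wz, Wy.
{sEhf, sEgf} → row (4,8) (4,8) (3,0) (3,0) (9,1) (9,1)
{sEhk, sEgk} → row (4,8) (4,8) (4,0) (4,0) (9,1) (9,1)
{sChf, sChk, sCgf, sCgk} → row (4,8) (4,8) (9,5) (9,5) (9,1) (9,1)
{tEhf, tEhk, tChf, tChk} → row (3,4) (9,6) (3,4) (9,6) (3,4) (9,6)
{tEgf, tEgk, tCgf, tCgk} → row (3,4) (5,7) (3,4) (5,7) (3,4) (5,7)
{pEhf, pEhk, pEgf, pEgk, pChf, pChk, pCgf, pCgk} → row (3,6) (3,6) (3,6) (3,6) (3,6) (3,6)
That's 6 distinct rows out of 24 strategies.

6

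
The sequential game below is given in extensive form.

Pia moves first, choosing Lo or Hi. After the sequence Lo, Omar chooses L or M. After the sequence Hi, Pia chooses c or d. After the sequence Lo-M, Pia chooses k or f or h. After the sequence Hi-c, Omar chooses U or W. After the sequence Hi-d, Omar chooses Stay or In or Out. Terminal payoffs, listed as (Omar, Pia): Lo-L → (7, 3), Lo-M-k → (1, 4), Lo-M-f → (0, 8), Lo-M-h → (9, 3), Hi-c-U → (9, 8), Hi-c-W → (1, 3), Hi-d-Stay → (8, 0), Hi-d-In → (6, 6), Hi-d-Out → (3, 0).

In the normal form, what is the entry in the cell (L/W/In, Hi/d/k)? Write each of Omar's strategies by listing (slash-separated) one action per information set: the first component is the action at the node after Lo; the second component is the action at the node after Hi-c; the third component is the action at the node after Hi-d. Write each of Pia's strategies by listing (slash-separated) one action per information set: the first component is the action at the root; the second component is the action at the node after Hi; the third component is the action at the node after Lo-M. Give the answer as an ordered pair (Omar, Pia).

Trace the play path from the root:
  Pia plays Hi
  Pia plays d at [Hi]
  Omar plays In at [Hi-d]
→ terminal payoff (6, 6).
(Omar's choice at the node after Lo is never reached on this path, so it doesn't affect the outcome.)

(6, 6)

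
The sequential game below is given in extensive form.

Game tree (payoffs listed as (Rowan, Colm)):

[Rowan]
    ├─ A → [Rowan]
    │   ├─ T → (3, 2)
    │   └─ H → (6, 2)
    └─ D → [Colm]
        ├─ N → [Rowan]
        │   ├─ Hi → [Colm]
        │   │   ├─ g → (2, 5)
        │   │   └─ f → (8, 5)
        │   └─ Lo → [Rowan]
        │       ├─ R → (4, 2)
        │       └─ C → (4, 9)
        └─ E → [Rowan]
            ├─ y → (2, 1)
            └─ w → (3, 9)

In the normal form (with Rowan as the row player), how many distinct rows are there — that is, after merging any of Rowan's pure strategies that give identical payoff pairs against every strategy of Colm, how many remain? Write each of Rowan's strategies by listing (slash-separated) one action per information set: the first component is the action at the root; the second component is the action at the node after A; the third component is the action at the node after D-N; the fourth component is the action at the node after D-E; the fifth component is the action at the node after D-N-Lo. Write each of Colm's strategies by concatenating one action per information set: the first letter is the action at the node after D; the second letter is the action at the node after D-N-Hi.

Rowan has 32 pure strategies: A/T/Hi/y/R, A/T/Hi/y/C, A/T/Hi/w/R, A/T/Hi/w/C, A/T/Lo/y/R, A/T/Lo/y/C, A/T/Lo/w/R, A/T/Lo/w/C, A/H/Hi/y/R, A/H/Hi/y/C, A/H/Hi/w/R, A/H/Hi/w/C, A/H/Lo/y/R, A/H/Lo/y/C, A/H/Lo/w/R, A/H/Lo/w/C, D/T/Hi/y/R, D/T/Hi/y/C, D/T/Hi/w/R, D/T/Hi/w/C, D/T/Lo/y/R, D/T/Lo/y/C, D/T/Lo/w/R, D/T/Lo/w/C, D/H/Hi/y/R, D/H/Hi/y/C, D/H/Hi/w/R, D/H/Hi/w/C, D/H/Lo/y/R, D/H/Lo/y/C, D/H/Lo/w/R, D/H/Lo/w/C. Columns: Ng, Nf, Eg, Ef.
{A/T/Hi/y/R, A/T/Hi/y/C, A/T/Hi/w/R, A/T/Hi/w/C, A/T/Lo/y/R, A/T/Lo/y/C, A/T/Lo/w/R, A/T/Lo/w/C} → row (3,2) (3,2) (3,2) (3,2)
{A/H/Hi/y/R, A/H/Hi/y/C, A/H/Hi/w/R, A/H/Hi/w/C, A/H/Lo/y/R, A/H/Lo/y/C, A/H/Lo/w/R, A/H/Lo/w/C} → row (6,2) (6,2) (6,2) (6,2)
{D/T/Hi/y/R, D/T/Hi/y/C, D/H/Hi/y/R, D/H/Hi/y/C} → row (2,5) (8,5) (2,1) (2,1)
{D/T/Hi/w/R, D/T/Hi/w/C, D/H/Hi/w/R, D/H/Hi/w/C} → row (2,5) (8,5) (3,9) (3,9)
{D/T/Lo/y/R, D/H/Lo/y/R} → row (4,2) (4,2) (2,1) (2,1)
{D/T/Lo/y/C, D/H/Lo/y/C} → row (4,9) (4,9) (2,1) (2,1)
{D/T/Lo/w/R, D/H/Lo/w/R} → row (4,2) (4,2) (3,9) (3,9)
{D/T/Lo/w/C, D/H/Lo/w/C} → row (4,9) (4,9) (3,9) (3,9)
That's 8 distinct rows out of 32 strategies.

8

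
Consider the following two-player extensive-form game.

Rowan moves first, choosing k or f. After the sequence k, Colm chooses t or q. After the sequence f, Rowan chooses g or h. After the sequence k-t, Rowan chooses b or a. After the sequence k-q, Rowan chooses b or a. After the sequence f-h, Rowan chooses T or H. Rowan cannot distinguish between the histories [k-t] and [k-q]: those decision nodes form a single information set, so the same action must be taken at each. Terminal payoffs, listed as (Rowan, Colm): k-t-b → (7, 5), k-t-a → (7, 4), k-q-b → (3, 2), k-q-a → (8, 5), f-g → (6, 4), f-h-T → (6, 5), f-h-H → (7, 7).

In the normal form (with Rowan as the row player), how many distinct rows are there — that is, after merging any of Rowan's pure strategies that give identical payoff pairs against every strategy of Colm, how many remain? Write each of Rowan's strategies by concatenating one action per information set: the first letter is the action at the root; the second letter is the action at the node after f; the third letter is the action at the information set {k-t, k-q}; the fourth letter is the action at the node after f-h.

5

Rowan has 16 pure strategies: kgbT, kgbH, kgaT, kgaH, khbT, khbH, khaT, khaH, fgbT, fgbH, fgaT, fgaH, fhbT, fhbH, fhaT, fhaH. Columns: t, q.
{kgbT, kgbH, khbT, khbH} → row (7,5) (3,2)
{kgaT, kgaH, khaT, khaH} → row (7,4) (8,5)
{fgbT, fgbH, fgaT, fgaH} → row (6,4) (6,4)
{fhbT, fhaT} → row (6,5) (6,5)
{fhbH, fhaH} → row (7,7) (7,7)
That's 5 distinct rows out of 16 strategies.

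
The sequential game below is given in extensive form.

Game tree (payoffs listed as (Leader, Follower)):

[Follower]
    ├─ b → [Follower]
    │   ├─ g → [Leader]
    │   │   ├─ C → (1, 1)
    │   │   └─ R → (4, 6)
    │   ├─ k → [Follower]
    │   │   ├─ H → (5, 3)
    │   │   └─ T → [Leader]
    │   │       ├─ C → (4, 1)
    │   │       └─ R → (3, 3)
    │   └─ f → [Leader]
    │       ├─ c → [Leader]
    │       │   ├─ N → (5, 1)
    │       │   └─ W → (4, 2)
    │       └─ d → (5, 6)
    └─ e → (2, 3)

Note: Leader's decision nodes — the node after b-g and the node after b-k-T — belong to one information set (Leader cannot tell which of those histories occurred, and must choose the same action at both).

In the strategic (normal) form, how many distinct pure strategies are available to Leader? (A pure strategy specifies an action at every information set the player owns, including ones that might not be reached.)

8

Leader owns the information set {b-g, b-k-T} with actions {C, R} — two choices.
Leader owns the node after b-f with actions {c, d} — two choices.
Leader owns the node after b-f-c with actions {N, W} — two choices.
A pure strategy fixes one action at each information set independently, so the count is the product 2 × 2 × 2 = 8.
(For reference, Follower has 12 pure strategies, giving a 8×12 normal-form matrix.)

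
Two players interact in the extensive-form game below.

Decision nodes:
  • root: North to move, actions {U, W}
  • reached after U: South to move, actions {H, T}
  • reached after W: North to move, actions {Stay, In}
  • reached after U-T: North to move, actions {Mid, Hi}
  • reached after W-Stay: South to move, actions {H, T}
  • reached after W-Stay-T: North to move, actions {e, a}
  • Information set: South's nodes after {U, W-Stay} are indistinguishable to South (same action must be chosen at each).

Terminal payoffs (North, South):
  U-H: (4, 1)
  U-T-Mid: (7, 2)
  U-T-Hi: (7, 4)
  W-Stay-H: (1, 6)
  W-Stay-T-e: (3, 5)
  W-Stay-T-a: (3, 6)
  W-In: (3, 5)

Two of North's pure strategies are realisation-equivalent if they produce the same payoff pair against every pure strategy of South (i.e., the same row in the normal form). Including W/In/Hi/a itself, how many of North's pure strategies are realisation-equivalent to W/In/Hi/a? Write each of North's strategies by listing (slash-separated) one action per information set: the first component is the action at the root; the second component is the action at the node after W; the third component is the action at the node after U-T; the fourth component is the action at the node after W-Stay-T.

Row for W/In/Hi/a (columns H, T): (3,5) (3,5).
Under W/In/Hi/a, North's choice at the node after U-T and at the node after W-Stay-T can never be reached regardless of what South does, so varying those choices leaves every outcome unchanged.
Holding the reachable choices fixed and varying the unreachable ones freely already gives 2 × 2 = 4 equivalent strategies.
No other strategy reproduces this row, so those 4 are the full class: W/In/Mid/e, W/In/Mid/a, W/In/Hi/e, W/In/Hi/a.

4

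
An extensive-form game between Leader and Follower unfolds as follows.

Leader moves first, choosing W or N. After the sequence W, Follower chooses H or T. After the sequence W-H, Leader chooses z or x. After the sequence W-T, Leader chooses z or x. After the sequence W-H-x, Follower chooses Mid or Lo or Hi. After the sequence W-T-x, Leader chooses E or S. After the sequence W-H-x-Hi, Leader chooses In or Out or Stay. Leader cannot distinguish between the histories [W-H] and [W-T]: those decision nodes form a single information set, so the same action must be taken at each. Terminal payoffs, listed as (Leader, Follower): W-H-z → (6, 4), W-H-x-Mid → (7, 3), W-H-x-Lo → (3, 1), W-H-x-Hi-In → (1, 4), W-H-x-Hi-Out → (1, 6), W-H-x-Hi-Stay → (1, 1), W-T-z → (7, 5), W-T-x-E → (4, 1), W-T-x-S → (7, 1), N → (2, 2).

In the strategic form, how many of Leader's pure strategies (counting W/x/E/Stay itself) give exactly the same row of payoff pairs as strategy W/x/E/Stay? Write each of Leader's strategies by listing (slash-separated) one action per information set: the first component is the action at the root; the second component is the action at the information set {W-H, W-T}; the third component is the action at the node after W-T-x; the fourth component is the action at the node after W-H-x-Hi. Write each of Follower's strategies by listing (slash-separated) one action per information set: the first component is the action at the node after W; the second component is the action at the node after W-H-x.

Row for W/x/E/Stay (columns H/Mid, H/Lo, H/Hi, T/Mid, T/Lo, T/Hi): (7,3) (3,1) (1,1) (4,1) (4,1) (4,1).
Every one of Leader's information sets is on the play path for some reply by Follower when Leader follows W/x/E/Stay.
Changing the action at any of them therefore changes at least one column, so only W/x/E/Stay itself gives this row.

1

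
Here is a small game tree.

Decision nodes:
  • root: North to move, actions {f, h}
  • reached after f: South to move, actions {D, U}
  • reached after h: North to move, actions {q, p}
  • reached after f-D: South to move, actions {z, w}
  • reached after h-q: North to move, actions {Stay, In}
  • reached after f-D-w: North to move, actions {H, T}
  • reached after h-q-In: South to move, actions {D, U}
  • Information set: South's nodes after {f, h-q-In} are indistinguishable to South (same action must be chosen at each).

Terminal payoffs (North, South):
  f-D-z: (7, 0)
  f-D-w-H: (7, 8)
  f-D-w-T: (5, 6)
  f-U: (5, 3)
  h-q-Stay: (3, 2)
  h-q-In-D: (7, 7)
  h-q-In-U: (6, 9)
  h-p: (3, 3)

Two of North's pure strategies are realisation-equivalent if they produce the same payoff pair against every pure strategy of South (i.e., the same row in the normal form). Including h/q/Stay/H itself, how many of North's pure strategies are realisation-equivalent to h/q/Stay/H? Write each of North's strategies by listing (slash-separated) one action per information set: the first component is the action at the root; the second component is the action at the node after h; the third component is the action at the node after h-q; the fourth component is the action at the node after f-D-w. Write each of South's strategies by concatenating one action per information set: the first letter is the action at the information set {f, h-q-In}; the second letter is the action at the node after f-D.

Row for h/q/Stay/H (columns Dz, Dw, Uz, Uw): (3,2) (3,2) (3,2) (3,2).
Under h/q/Stay/H, North's choice at the node after f-D-w can never be reached regardless of what South does, so varying those choices leaves every outcome unchanged.
Holding the reachable choices fixed and varying the unreachable one freely already gives 2 equivalent strategies.
No other strategy reproduces this row, so those 2 are the full class: h/q/Stay/H, h/q/Stay/T.

2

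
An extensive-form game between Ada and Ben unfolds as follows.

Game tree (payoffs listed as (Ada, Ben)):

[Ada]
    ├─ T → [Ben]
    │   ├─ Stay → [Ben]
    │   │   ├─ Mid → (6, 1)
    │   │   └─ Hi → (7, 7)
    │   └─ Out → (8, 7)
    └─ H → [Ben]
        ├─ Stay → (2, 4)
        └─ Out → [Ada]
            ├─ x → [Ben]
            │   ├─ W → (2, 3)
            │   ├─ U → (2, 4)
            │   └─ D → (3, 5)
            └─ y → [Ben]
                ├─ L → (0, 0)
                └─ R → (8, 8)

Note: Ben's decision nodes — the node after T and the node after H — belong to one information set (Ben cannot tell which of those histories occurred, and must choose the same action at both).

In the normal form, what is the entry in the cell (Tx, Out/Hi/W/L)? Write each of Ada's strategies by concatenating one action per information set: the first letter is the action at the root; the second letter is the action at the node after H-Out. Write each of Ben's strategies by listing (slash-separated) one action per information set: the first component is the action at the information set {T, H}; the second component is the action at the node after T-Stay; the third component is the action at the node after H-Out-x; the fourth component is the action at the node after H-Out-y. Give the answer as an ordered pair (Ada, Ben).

Trace the play path from the root:
  Ada plays T
  Ben plays Out at [T]
→ terminal payoff (8, 7).
(Ada's choice at the node after H-Out is never reached on this path, so it doesn't affect the outcome.)

(8, 7)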